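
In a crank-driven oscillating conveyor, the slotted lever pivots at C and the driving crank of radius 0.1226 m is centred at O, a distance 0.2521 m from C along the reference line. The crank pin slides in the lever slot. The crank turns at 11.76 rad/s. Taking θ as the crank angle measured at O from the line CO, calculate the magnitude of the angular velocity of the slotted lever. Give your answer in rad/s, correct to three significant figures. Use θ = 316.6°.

3.57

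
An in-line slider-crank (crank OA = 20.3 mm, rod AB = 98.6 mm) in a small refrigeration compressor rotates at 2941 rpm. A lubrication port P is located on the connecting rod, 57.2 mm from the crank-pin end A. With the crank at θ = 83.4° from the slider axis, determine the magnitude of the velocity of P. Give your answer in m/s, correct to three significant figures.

6.30

ω = 308 rad/s.  Crank-pin speed |V_A| = rω = 6.252 m/s, perpendicular to OA.
Rod angle: sinφ = −(r/L) sinθ ⇒ φ = -11.801°; ω_rod = −rω cosθ/√(L²−r²sin²θ) = -7.4453 rad/s.
V_P = V_A + ω_rod × AP, with AP = 0.0572 m along the rod.
Components: V_Px = −rω sinθ − a·ω_rod·sinφ = -6.2977 m/s;  V_Py = rω cosθ + a·ω_rod·cosφ = +0.30172 m/s.
|V_P| = √(V_Px² + V_Py²) = 6.3049 m/s.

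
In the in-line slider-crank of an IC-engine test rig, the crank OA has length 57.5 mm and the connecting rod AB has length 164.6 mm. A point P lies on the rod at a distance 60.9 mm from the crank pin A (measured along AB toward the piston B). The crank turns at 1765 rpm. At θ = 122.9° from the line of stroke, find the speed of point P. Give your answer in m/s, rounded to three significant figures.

9.03

ω = 184.8 rad/s.  Crank-pin speed |V_A| = rω = 10.628 m/s, perpendicular to OA.
Rod angle: sinφ = −(r/L) sinθ ⇒ φ = -17.056°; ω_rod = −rω cosθ/√(L²−r²sin²θ) = +36.685 rad/s.
V_P = V_A + ω_rod × AP, with AP = 0.0609 m along the rod.
Components: V_Px = −rω sinθ − a·ω_rod·sinφ = -8.268 m/s;  V_Py = rω cosθ + a·ω_rod·cosφ = -3.6369 m/s.
|V_P| = √(V_Px² + V_Py²) = 9.0325 m/s.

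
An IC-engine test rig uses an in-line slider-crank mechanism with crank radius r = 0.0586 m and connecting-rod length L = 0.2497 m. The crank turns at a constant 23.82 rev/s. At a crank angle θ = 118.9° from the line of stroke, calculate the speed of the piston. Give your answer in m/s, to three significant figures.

ω = 2π·23.8 = 149.7 rad/s
For an in-line slider-crank, x = r cosθ + √(L² − r² sin²θ), so v = −rω sinθ·[1 + r cosθ/√(L² − r² sin²θ)].
With r = 0.0586 m, L = 0.2497 m, θ = 118.9°: √(L² − r² sin²θ) = 0.24437 m.
v = −0.0586·149.7·0.87546·[1 + 0.0586·-0.48328/0.24437] = -6.7883 m/s.
|v| = 6.7883 m/s.

6.79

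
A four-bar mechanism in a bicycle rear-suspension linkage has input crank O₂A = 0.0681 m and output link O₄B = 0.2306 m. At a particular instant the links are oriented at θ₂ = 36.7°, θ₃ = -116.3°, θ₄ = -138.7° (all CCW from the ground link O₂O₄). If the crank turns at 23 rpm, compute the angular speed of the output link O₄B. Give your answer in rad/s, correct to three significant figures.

ω₂ = 2.409 rad/s (from 23 rpm).
Differentiating the loop-closure r₂e^{iθ₂}+r₃e^{iθ₃}=r₁+r₄e^{iθ₄} gives r₂ω₂e^{iθ₂}+r₃ω₃e^{iθ₃}=r₄ω₄e^{iθ₄}.
Eliminating the other unknown: ω₄ = r₂ω₂ sin(θ₂−θ₃) / [r₄ sin(θ₄−θ₃)].
Numerator sine = +0.45399; denominator sine = -0.38107.
Result = 0.0681·2.409·(+0.45399) / (0.2306·(-0.38107)) = -0.84739 rad/s; magnitude 0.84739 rad/s.

0.847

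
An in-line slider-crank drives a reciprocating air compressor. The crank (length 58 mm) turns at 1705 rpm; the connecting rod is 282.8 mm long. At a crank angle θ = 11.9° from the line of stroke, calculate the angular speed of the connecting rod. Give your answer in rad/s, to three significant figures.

ω = 178.5 rad/s (converted from 1705 rpm).
The rod makes angle φ with the slider axis where L sinφ = r sinθ; differentiating, L cosφ·φ̇ = r ω cosθ.
L cosφ = √(L² − r² sin²θ) = 0.28255 m.
|ω_rod| = r ω |cosθ| / √(L² − r² sin²θ) = 0.058·178.5·0.97851/0.28255 = 35.864 rad/s.

35.9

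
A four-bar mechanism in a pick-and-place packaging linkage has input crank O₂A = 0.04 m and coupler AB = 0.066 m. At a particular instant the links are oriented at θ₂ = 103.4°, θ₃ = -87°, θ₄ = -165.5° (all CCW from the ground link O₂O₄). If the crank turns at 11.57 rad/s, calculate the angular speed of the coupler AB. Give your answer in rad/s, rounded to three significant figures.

ω₂ = 11.57 rad/s
Differentiating the loop-closure r₂e^{iθ₂}+r₃e^{iθ₃}=r₁+r₄e^{iθ₄} gives r₂ω₂e^{iθ₂}+r₃ω₃e^{iθ₃}=r₄ω₄e^{iθ₄}.
Eliminating the other unknown: ω₃ = r₂ω₂ sin(θ₄−θ₂) / [r₃ sin(θ₃−θ₄)].
Numerator sine = +0.99982; denominator sine = +0.97992.
Result = 0.04·11.57·(+0.99982) / (0.066·(+0.97992)) = +7.1545 rad/s; magnitude 7.1545 rad/s.

7.15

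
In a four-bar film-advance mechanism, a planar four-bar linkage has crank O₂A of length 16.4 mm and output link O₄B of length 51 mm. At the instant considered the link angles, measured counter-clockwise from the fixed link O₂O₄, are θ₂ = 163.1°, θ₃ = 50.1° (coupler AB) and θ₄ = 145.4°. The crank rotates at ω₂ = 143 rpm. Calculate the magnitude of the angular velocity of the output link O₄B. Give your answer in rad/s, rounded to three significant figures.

ω₂ = 14.97 rad/s (from 143 rpm).
Differentiating the loop-closure r₂e^{iθ₂}+r₃e^{iθ₃}=r₁+r₄e^{iθ₄} gives r₂ω₂e^{iθ₂}+r₃ω₃e^{iθ₃}=r₄ω₄e^{iθ₄}.
Eliminating the other unknown: ω₄ = r₂ω₂ sin(θ₂−θ₃) / [r₄ sin(θ₄−θ₃)].
Numerator sine = +0.92050; denominator sine = +0.99572.
Result = 0.0164·14.97·(+0.92050) / (0.051·(+0.99572)) = +4.4517 rad/s; magnitude 4.4517 rad/s.

4.45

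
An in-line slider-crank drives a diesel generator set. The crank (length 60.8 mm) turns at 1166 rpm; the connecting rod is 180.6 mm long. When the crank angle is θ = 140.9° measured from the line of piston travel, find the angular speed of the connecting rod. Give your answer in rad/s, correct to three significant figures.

32.6

ω = 122.1 rad/s (converted from 1166 rpm).
The rod makes angle φ with the slider axis where L sinφ = r sinθ; differentiating, L cosφ·φ̇ = r ω cosθ.
L cosφ = √(L² − r² sin²θ) = 0.17648 m.
|ω_rod| = r ω |cosθ| / √(L² − r² sin²θ) = 0.0608·122.1·0.77605/0.17648 = 32.645 rad/s.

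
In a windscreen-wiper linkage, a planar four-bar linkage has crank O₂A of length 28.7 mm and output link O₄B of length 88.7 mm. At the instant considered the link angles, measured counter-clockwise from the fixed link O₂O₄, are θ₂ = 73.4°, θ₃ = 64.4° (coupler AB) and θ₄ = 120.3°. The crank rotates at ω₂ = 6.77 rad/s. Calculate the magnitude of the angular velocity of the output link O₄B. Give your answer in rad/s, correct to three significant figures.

ω₂ = 6.77 rad/s
Differentiating the loop-closure r₂e^{iθ₂}+r₃e^{iθ₃}=r₁+r₄e^{iθ₄} gives r₂ω₂e^{iθ₂}+r₃ω₃e^{iθ₃}=r₄ω₄e^{iθ₄}.
Eliminating the other unknown: ω₄ = r₂ω₂ sin(θ₂−θ₃) / [r₄ sin(θ₄−θ₃)].
Numerator sine = +0.15643; denominator sine = +0.82806.
Result = 0.0287·6.77·(+0.15643) / (0.0887·(+0.82806)) = +0.41383 rad/s; magnitude 0.41383 rad/s.

0.414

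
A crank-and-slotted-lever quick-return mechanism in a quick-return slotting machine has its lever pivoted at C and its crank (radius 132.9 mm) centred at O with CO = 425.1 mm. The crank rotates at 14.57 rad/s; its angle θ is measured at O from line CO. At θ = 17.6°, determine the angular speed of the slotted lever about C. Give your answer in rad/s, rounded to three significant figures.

3.40

ω = 14.57 rad/s
Crank pin A relative to C: A = (d + r cosθ, r sinθ); lever angle φ = atan2(r sinθ, d + r cosθ).
Differentiating tanφ: φ̇ = rω(d cosθ + r)/(d² + r² + 2dr cosθ).
d² + r² + 2dr cosθ = |CA|² = 0.306075 m²;  d cosθ + r = +0.5381 m.
|ω_lever| = |0.1329·14.57·+0.5381| / 0.306075 = 3.4042 rad/s.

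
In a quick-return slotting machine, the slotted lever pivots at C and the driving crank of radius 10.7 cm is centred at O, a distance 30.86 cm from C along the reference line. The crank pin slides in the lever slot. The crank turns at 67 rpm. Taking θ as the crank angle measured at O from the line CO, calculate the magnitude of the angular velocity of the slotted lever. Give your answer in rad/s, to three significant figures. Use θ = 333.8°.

1.74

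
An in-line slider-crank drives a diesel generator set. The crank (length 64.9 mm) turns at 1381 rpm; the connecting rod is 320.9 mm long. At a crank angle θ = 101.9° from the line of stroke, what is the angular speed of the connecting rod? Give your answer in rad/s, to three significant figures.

ω = 144.6 rad/s (converted from 1381 rpm).
The rod makes angle φ with the slider axis where L sinφ = r sinθ; differentiating, L cosφ·φ̇ = r ω cosθ.
L cosφ = √(L² − r² sin²θ) = 0.31455 m.
|ω_rod| = r ω |cosθ| / √(L² − r² sin²θ) = 0.0649·144.6·0.20620/0.31455 = 6.1528 rad/s.

6.15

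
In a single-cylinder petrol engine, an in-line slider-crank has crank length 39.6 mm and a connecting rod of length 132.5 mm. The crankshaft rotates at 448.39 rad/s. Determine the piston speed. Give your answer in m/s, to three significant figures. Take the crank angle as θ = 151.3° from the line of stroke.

ω = 448.4 rad/s
For an in-line slider-crank, x = r cosθ + √(L² − r² sin²θ), so v = −rω sinθ·[1 + r cosθ/√(L² − r² sin²θ)].
With r = 0.0396 m, L = 0.1325 m, θ = 151.3°: √(L² − r² sin²θ) = 0.13113 m.
v = −0.0396·448.4·0.48022·[1 + 0.0396·-0.87715/0.13113] = -6.2682 m/s.
|v| = 6.2682 m/s.

6.27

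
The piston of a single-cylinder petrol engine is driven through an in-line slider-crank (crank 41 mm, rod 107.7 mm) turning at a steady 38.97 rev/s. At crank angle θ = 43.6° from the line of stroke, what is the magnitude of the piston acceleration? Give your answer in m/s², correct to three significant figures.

1870

ω = 2π·39 = 244.9 rad/s
x(θ) = r cosθ + √(L² − r² sin²θ); with ω constant, a = ω²·d²x/dθ².
d²x/dθ² = −r cosθ − r²(cos2θ)/√u − r⁴ sin²2θ/(4u^{3/2}),  u = L² − r² sin²θ = 0.0107998 m².
Substituting r = 0.041 m, L = 0.1077 m, θ = 43.6°: d²x/dθ² = -0.031109 m.
a = ω²·d²x/dθ² = (244.9)²·(-0.031109) = -1865.1 m/s²;  |a| = 1865.1 m/s².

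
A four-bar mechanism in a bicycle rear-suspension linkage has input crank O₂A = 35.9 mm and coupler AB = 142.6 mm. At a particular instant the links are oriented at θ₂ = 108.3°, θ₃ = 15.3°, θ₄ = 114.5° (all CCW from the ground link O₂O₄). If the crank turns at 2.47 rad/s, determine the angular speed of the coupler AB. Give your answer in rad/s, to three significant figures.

0.0680

ω₂ = 2.47 rad/s
Differentiating the loop-closure r₂e^{iθ₂}+r₃e^{iθ₃}=r₁+r₄e^{iθ₄} gives r₂ω₂e^{iθ₂}+r₃ω₃e^{iθ₃}=r₄ω₄e^{iθ₄}.
Eliminating the other unknown: ω₃ = r₂ω₂ sin(θ₄−θ₂) / [r₃ sin(θ₃−θ₄)].
Numerator sine = +0.10800; denominator sine = -0.98714.
Result = 0.0359·2.47·(+0.10800) / (0.1426·(-0.98714)) = -0.068032 rad/s; magnitude 0.068032 rad/s.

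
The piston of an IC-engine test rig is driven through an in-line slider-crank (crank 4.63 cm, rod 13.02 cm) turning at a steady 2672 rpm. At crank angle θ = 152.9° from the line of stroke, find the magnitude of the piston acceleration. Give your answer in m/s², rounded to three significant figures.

ω = 2π·2672/60 = 279.8 rad/s
x(θ) = r cosθ + √(L² − r² sin²θ); with ω constant, a = ω²·d²x/dθ².
d²x/dθ² = −r cosθ − r²(cos2θ)/√u − r⁴ sin²2θ/(4u^{3/2}),  u = L² − r² sin²θ = 0.0165072 m².
Substituting r = 0.0463 m, L = 0.1302 m, θ = 152.9°: d²x/dθ² = +0.031101 m.
a = ω²·d²x/dθ² = (279.8)²·(+0.031101) = +2435 m/s²;  |a| = 2435 m/s².

2430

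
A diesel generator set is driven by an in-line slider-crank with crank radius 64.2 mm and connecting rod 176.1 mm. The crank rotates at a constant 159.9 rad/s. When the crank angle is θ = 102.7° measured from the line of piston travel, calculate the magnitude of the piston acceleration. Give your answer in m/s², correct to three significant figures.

ω = 159.9 rad/s
x(θ) = r cosθ + √(L² − r² sin²θ); with ω constant, a = ω²·d²x/dθ².
d²x/dθ² = −r cosθ − r²(cos2θ)/√u − r⁴ sin²2θ/(4u^{3/2}),  u = L² − r² sin²θ = 0.0270888 m².
Substituting r = 0.0642 m, L = 0.1761 m, θ = 102.7°: d²x/dθ² = +0.036561 m.
a = ω²·d²x/dθ² = (159.9)²·(+0.036561) = +934.78 m/s²;  |a| = 934.78 m/s².

935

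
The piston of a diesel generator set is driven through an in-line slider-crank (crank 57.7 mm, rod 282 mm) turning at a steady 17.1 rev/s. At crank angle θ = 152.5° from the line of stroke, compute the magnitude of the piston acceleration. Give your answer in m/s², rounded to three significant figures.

ω = 2π·17.1 = 107.4 rad/s
x(θ) = r cosθ + √(L² − r² sin²θ); with ω constant, a = ω²·d²x/dθ².
d²x/dθ² = −r cosθ − r²(cos2θ)/√u − r⁴ sin²2θ/(4u^{3/2}),  u = L² − r² sin²θ = 0.0788142 m².
Substituting r = 0.0577 m, L = 0.282 m, θ = 152.5°: d²x/dθ² = +0.044294 m.
a = ω²·d²x/dθ² = (107.4)²·(+0.044294) = +511.33 m/s²;  |a| = 511.33 m/s².

511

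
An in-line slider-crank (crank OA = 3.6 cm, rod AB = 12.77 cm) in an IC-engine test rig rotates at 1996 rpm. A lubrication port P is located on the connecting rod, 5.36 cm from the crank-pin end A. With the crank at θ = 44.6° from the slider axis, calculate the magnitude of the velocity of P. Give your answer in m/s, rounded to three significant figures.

ω = 209 rad/s.  Crank-pin speed |V_A| = rω = 7.5247 m/s, perpendicular to OA.
Rod angle: sinφ = −(r/L) sinθ ⇒ φ = -11.417°; ω_rod = −rω cosθ/√(L²−r²sin²θ) = -42.803 rad/s.
V_P = V_A + ω_rod × AP, with AP = 0.0536 m along the rod.
Components: V_Px = −rω sinθ − a·ω_rod·sinφ = -5.7377 m/s;  V_Py = rω cosθ + a·ω_rod·cosφ = +3.109 m/s.
|V_P| = √(V_Px² + V_Py²) = 6.5258 m/s.

6.53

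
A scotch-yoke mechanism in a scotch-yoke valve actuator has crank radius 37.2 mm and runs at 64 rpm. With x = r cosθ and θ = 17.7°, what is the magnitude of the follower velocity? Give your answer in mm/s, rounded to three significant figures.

ω = 6.702 rad/s (from 64 rpm).
x = r cosθ ⇒ ẋ = −rω sinθ.
|v| = rω|sinθ| = 0.0372·6.702·|sin 17.7°| = 0.075801 m/s = 75.801 mm/s.

75.8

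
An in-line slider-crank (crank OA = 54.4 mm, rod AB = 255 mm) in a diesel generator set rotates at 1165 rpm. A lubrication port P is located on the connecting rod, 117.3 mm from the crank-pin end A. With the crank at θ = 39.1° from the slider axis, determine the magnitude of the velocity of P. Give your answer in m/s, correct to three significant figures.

5.30

ω = 122 rad/s.  Crank-pin speed |V_A| = rω = 6.6367 m/s, perpendicular to OA.
Rod angle: sinφ = −(r/L) sinθ ⇒ φ = -7.732°; ω_rod = −rω cosθ/√(L²−r²sin²θ) = -20.383 rad/s.
V_P = V_A + ω_rod × AP, with AP = 0.1173 m along the rod.
Components: V_Px = −rω sinθ − a·ω_rod·sinφ = -4.5073 m/s;  V_Py = rω cosθ + a·ω_rod·cosφ = +2.7812 m/s.
|V_P| = √(V_Px² + V_Py²) = 5.2963 m/s.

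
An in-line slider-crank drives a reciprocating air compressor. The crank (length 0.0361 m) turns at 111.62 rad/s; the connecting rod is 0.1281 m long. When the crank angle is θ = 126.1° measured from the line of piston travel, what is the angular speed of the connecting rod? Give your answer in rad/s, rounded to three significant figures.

ω = 111.6 rad/s
The rod makes angle φ with the slider axis where L sinφ = r sinθ; differentiating, L cosφ·φ̇ = r ω cosθ.
L cosφ = √(L² − r² sin²θ) = 0.12473 m.
|ω_rod| = r ω |cosθ| / √(L² − r² sin²θ) = 0.0361·111.6·0.58920/0.12473 = 19.034 rad/s.

19.0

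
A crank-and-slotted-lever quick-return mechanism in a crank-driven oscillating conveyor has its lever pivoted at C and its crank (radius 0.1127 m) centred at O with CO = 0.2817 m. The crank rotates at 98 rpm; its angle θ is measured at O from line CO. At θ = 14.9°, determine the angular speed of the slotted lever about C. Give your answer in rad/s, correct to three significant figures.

ω = 10.26 rad/s (from 98 rpm).
Crank pin A relative to C: A = (d + r cosθ, r sinθ); lever angle φ = atan2(r sinθ, d + r cosθ).
Differentiating tanφ: φ̇ = rω(d cosθ + r)/(d² + r² + 2dr cosθ).
d² + r² + 2dr cosθ = |CA|² = 0.153416 m²;  d cosθ + r = +0.38493 m.
|ω_lever| = |0.1127·10.26·+0.38493| / 0.153416 = 2.9019 rad/s.

2.90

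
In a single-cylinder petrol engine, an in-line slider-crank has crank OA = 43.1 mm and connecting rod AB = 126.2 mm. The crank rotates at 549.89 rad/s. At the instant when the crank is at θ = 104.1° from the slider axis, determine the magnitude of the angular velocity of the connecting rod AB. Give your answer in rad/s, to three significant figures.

48.5

ω = 549.9 rad/s
The rod makes angle φ with the slider axis where L sinφ = r sinθ; differentiating, L cosφ·φ̇ = r ω cosθ.
L cosφ = √(L² − r² sin²θ) = 0.11908 m.
|ω_rod| = r ω |cosθ| / √(L² − r² sin²θ) = 0.0431·549.9·0.24362/0.11908 = 48.488 rad/s.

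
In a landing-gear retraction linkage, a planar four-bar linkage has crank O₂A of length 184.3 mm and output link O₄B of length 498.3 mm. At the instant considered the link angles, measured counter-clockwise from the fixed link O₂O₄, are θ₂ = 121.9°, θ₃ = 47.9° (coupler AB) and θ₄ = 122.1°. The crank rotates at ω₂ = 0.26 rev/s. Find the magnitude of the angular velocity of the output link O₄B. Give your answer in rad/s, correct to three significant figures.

ω₂ = 1.634 rad/s (from 0.26 rev/s).
Differentiating the loop-closure r₂e^{iθ₂}+r₃e^{iθ₃}=r₁+r₄e^{iθ₄} gives r₂ω₂e^{iθ₂}+r₃ω₃e^{iθ₃}=r₄ω₄e^{iθ₄}.
Eliminating the other unknown: ω₄ = r₂ω₂ sin(θ₂−θ₃) / [r₄ sin(θ₄−θ₃)].
Numerator sine = +0.96126; denominator sine = +0.96222.
Result = 0.1843·1.634·(+0.96126) / (0.4983·(+0.96222)) = +0.60361 rad/s; magnitude 0.60361 rad/s.

0.604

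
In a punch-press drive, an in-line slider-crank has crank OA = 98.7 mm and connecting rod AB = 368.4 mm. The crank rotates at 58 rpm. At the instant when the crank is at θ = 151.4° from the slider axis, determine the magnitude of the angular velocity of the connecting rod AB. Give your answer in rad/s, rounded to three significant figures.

1.44

ω = 6.074 rad/s (converted from 58 rpm).
The rod makes angle φ with the slider axis where L sinφ = r sinθ; differentiating, L cosφ·φ̇ = r ω cosθ.
L cosφ = √(L² − r² sin²θ) = 0.36536 m.
|ω_rod| = r ω |cosθ| / √(L² − r² sin²θ) = 0.0987·6.074·0.87798/0.36536 = 1.4406 rad/s.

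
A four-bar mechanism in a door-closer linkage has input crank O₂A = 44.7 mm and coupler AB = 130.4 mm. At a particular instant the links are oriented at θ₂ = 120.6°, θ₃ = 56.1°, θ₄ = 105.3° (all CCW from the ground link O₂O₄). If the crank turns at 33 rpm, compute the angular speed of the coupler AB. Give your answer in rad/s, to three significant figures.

0.413

ω₂ = 3.456 rad/s (from 33 rpm).
Differentiating the loop-closure r₂e^{iθ₂}+r₃e^{iθ₃}=r₁+r₄e^{iθ₄} gives r₂ω₂e^{iθ₂}+r₃ω₃e^{iθ₃}=r₄ω₄e^{iθ₄}.
Eliminating the other unknown: ω₃ = r₂ω₂ sin(θ₄−θ₂) / [r₃ sin(θ₃−θ₄)].
Numerator sine = -0.26387; denominator sine = -0.75700.
Result = 0.0447·3.456·(-0.26387) / (0.1304·(-0.75700)) = +0.41293 rad/s; magnitude 0.41293 rad/s.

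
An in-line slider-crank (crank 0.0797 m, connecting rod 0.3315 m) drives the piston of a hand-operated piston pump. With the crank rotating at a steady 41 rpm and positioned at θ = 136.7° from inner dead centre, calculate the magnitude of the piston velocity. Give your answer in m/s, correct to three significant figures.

0.193

ω = 2π·41/60 = 4.294 rad/s
For an in-line slider-crank, x = r cosθ + √(L² − r² sin²θ), so v = −rω sinθ·[1 + r cosθ/√(L² − r² sin²θ)].
With r = 0.0797 m, L = 0.3315 m, θ = 136.7°: √(L² − r² sin²θ) = 0.32696 m.
v = −0.0797·4.294·0.68582·[1 + 0.0797·-0.72777/0.32696] = -0.19305 m/s.
|v| = 0.19305 m/s.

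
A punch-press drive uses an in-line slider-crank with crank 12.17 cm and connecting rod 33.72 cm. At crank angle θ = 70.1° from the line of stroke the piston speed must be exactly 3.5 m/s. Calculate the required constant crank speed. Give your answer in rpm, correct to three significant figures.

For an in-line slider-crank, |v_piston| = rω|sinθ|·[1 + r cosθ/√(L² − r² sin²θ)].
With r = 0.1217 m, L = 0.3372 m, θ = 70.1°: the bracketed kinematic factor |dx/dθ| = 0.12938 m.
ω = v/|dx/dθ| = 3.5/0.12938 = 27.053 rad/s.
N = 60ω/(2π) = 258.33 rpm.

258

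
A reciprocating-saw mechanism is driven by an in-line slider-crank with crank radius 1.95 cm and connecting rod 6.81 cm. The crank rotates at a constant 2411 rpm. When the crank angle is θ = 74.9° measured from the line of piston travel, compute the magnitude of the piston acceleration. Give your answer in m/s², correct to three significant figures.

ω = 2π·2411/60 = 252.5 rad/s
x(θ) = r cosθ + √(L² − r² sin²θ); with ω constant, a = ω²·d²x/dθ².
d²x/dθ² = −r cosθ − r²(cos2θ)/√u − r⁴ sin²2θ/(4u^{3/2}),  u = L² − r² sin²θ = 0.00428316 m².
Substituting r = 0.0195 m, L = 0.0681 m, θ = 74.9°: d²x/dθ² = -9.0906e-05 m.
a = ω²·d²x/dθ² = (252.5)²·(-9.0906e-05) = -5.7949 m/s²;  |a| = 5.7949 m/s².

5.79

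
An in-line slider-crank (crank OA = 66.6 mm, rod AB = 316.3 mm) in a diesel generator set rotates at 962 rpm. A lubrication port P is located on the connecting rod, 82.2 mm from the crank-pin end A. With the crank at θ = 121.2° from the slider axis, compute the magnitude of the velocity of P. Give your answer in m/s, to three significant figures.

ω = 100.7 rad/s.  Crank-pin speed |V_A| = rω = 6.7093 m/s, perpendicular to OA.
Rod angle: sinφ = −(r/L) sinθ ⇒ φ = -10.376°; ω_rod = −rω cosθ/√(L²−r²sin²θ) = +11.171 rad/s.
V_P = V_A + ω_rod × AP, with AP = 0.0822 m along the rod.
Components: V_Px = −rω sinθ − a·ω_rod·sinφ = -5.5735 m/s;  V_Py = rω cosθ + a·ω_rod·cosφ = -2.5724 m/s.
|V_P| = √(V_Px² + V_Py²) = 6.1385 m/s.

6.14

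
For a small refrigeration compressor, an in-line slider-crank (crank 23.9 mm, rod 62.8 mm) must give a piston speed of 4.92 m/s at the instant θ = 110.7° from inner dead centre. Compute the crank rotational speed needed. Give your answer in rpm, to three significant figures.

For an in-line slider-crank, |v_piston| = rω|sinθ|·[1 + r cosθ/√(L² − r² sin²θ)].
With r = 0.0239 m, L = 0.0628 m, θ = 110.7°: the bracketed kinematic factor |dx/dθ| = 0.019139 m.
ω = v/|dx/dθ| = 4.92/0.019139 = 257.07 rad/s.
N = 60ω/(2π) = 2454.8 rpm.

2450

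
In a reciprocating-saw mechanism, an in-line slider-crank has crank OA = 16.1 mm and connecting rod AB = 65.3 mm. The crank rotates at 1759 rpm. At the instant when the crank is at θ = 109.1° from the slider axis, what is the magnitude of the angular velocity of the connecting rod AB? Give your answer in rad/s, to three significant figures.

15.3

ω = 184.2 rad/s (converted from 1759 rpm).
The rod makes angle φ with the slider axis where L sinφ = r sinθ; differentiating, L cosφ·φ̇ = r ω cosθ.
L cosφ = √(L² − r² sin²θ) = 0.063503 m.
|ω_rod| = r ω |cosθ| / √(L² − r² sin²θ) = 0.0161·184.2·0.32722/0.063503 = 15.281 rad/s.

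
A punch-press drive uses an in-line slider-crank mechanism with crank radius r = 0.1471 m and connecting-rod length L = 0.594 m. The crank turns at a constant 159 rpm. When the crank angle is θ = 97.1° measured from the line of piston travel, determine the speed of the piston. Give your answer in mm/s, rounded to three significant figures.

2350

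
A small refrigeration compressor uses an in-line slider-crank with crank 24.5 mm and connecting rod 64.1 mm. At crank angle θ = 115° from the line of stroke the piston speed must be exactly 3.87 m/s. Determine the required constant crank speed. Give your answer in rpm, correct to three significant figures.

2010

For an in-line slider-crank, |v_piston| = rω|sinθ|·[1 + r cosθ/√(L² − r² sin²θ)].
With r = 0.0245 m, L = 0.0641 m, θ = 115°: the bracketed kinematic factor |dx/dθ| = 0.018381 m.
ω = v/|dx/dθ| = 3.87/0.018381 = 210.54 rad/s.
N = 60ω/(2π) = 2010.5 rpm.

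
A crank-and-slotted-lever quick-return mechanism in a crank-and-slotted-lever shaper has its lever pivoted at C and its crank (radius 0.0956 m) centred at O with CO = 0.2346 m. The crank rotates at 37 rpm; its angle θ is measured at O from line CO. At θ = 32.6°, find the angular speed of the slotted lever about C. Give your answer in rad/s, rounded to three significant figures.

1.07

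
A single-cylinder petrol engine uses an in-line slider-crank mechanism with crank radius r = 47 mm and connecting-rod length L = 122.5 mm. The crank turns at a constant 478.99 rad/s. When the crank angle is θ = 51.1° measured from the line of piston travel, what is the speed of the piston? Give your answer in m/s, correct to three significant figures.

21.9

ω = 479 rad/s
For an in-line slider-crank, x = r cosθ + √(L² − r² sin²θ), so v = −rω sinθ·[1 + r cosθ/√(L² − r² sin²θ)].
With r = 0.047 m, L = 0.1225 m, θ = 51.1°: √(L² − r² sin²θ) = 0.11691 m.
v = −0.047·479·0.77824·[1 + 0.047·0.62796/0.11691] = -21.943 m/s.
|v| = 21.943 m/s.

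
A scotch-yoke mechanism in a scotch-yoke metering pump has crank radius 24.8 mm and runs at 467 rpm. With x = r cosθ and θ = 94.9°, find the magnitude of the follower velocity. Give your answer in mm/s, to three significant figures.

ω = 48.9 rad/s (from 467 rpm).
x = r cosθ ⇒ ẋ = −rω sinθ.
|v| = rω|sinθ| = 0.0248·48.9·|sin 94.9°| = 1.2084 m/s = 1208.4 mm/s.

1210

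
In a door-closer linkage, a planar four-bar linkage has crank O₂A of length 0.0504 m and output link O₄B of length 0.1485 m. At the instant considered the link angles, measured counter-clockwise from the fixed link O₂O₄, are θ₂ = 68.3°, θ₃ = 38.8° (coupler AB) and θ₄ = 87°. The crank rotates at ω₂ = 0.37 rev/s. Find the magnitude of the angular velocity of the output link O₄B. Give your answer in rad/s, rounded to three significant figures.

ω₂ = 2.325 rad/s (from 0.37 rev/s).
Differentiating the loop-closure r₂e^{iθ₂}+r₃e^{iθ₃}=r₁+r₄e^{iθ₄} gives r₂ω₂e^{iθ₂}+r₃ω₃e^{iθ₃}=r₄ω₄e^{iθ₄}.
Eliminating the other unknown: ω₄ = r₂ω₂ sin(θ₂−θ₃) / [r₄ sin(θ₄−θ₃)].
Numerator sine = +0.49242; denominator sine = +0.74548.
Result = 0.0504·2.325·(+0.49242) / (0.1485·(+0.74548)) = +0.52118 rad/s; magnitude 0.52118 rad/s.

0.521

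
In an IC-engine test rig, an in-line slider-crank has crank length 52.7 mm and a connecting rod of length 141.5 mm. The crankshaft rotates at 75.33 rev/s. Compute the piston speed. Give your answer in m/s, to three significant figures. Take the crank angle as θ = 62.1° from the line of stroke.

26.1

ω = 2π·75.3 = 473.3 rad/s
For an in-line slider-crank, x = r cosθ + √(L² − r² sin²θ), so v = −rω sinθ·[1 + r cosθ/√(L² − r² sin²θ)].
With r = 0.0527 m, L = 0.1415 m, θ = 62.1°: √(L² − r² sin²θ) = 0.13362 m.
v = −0.0527·473.3·0.88377·[1 + 0.0527·0.46793/0.13362] = -26.113 m/s.
|v| = 26.113 m/s.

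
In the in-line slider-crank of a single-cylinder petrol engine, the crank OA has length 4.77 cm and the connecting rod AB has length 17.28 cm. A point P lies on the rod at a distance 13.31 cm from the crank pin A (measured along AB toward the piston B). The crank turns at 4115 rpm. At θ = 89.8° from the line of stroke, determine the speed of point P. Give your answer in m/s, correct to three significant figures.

20.6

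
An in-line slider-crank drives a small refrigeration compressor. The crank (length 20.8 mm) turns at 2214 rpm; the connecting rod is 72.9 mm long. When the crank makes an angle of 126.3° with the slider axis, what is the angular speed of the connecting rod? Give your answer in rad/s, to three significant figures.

ω = 231.8 rad/s (converted from 2214 rpm).
The rod makes angle φ with the slider axis where L sinφ = r sinθ; differentiating, L cosφ·φ̇ = r ω cosθ.
L cosφ = √(L² − r² sin²θ) = 0.070946 m.
|ω_rod| = r ω |cosθ| / √(L² − r² sin²θ) = 0.0208·231.8·0.59201/0.070946 = 40.241 rad/s.

40.2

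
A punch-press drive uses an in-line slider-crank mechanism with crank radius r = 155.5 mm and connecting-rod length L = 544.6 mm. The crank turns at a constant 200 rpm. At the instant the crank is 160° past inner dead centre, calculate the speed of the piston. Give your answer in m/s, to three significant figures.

0.814

ω = 2π·200/60 = 20.94 rad/s
For an in-line slider-crank, x = r cosθ + √(L² − r² sin²θ), so v = −rω sinθ·[1 + r cosθ/√(L² − r² sin²θ)].
With r = 0.1555 m, L = 0.5446 m, θ = 160°: √(L² − r² sin²θ) = 0.542 m.
v = −0.1555·20.94·0.34202·[1 + 0.1555·-0.93969/0.542] = -0.81358 m/s.
|v| = 0.81358 m/s.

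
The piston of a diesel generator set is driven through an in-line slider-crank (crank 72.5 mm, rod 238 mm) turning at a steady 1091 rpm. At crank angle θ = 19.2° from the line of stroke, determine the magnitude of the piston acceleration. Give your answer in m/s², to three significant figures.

ω = 2π·1091/60 = 114.2 rad/s
x(θ) = r cosθ + √(L² − r² sin²θ); with ω constant, a = ω²·d²x/dθ².
d²x/dθ² = −r cosθ − r²(cos2θ)/√u − r⁴ sin²2θ/(4u^{3/2}),  u = L² − r² sin²θ = 0.0560755 m².
Substituting r = 0.0725 m, L = 0.238 m, θ = 19.2°: d²x/dθ² = -0.086063 m.
a = ω²·d²x/dθ² = (114.2)²·(-0.086063) = -1123.4 m/s²;  |a| = 1123.4 m/s².

1120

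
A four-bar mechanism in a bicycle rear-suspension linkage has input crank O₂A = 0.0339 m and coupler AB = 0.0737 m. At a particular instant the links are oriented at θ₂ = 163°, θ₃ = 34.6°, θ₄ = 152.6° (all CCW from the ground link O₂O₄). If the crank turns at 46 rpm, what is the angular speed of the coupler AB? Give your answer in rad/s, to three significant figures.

ω₂ = 4.817 rad/s (from 46 rpm).
Differentiating the loop-closure r₂e^{iθ₂}+r₃e^{iθ₃}=r₁+r₄e^{iθ₄} gives r₂ω₂e^{iθ₂}+r₃ω₃e^{iθ₃}=r₄ω₄e^{iθ₄}.
Eliminating the other unknown: ω₃ = r₂ω₂ sin(θ₄−θ₂) / [r₃ sin(θ₃−θ₄)].
Numerator sine = -0.18052; denominator sine = -0.88295.
Result = 0.0339·4.817·(-0.18052) / (0.0737·(-0.88295)) = +0.45301 rad/s; magnitude 0.45301 rad/s.

0.453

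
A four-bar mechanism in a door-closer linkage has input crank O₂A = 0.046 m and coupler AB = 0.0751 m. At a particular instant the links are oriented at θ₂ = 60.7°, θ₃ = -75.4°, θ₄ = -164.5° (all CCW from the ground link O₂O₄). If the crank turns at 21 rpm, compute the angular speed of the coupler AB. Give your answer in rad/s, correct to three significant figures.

0.956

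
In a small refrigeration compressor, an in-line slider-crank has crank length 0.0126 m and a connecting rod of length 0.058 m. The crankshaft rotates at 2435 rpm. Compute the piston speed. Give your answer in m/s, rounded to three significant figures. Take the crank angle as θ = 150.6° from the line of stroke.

ω = 2π·2435/60 = 255 rad/s
For an in-line slider-crank, x = r cosθ + √(L² − r² sin²θ), so v = −rω sinθ·[1 + r cosθ/√(L² − r² sin²θ)].
With r = 0.0126 m, L = 0.058 m, θ = 150.6°: √(L² − r² sin²θ) = 0.057669 m.
v = −0.0126·255·0.49090·[1 + 0.0126·-0.87121/0.057669] = -1.277 m/s.
|v| = 1.277 m/s.

1.28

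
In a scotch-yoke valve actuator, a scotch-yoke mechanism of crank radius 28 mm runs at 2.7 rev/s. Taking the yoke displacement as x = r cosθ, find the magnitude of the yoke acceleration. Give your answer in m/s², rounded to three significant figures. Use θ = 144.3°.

6.54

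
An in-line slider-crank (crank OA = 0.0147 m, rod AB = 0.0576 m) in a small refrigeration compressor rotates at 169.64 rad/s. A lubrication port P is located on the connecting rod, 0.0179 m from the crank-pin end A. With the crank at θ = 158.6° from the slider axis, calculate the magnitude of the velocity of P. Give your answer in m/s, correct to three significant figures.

1.81

ω = 169.6 rad/s.  Crank-pin speed |V_A| = rω = 2.4937 m/s, perpendicular to OA.
Rod angle: sinφ = −(r/L) sinθ ⇒ φ = -5.343°; ω_rod = −rω cosθ/√(L²−r²sin²θ) = +40.485 rad/s.
V_P = V_A + ω_rod × AP, with AP = 0.0179 m along the rod.
Components: V_Px = −rω sinθ − a·ω_rod·sinφ = -0.84241 m/s;  V_Py = rω cosθ + a·ω_rod·cosφ = -1.6003 m/s.
|V_P| = √(V_Px² + V_Py²) = 1.8084 m/s.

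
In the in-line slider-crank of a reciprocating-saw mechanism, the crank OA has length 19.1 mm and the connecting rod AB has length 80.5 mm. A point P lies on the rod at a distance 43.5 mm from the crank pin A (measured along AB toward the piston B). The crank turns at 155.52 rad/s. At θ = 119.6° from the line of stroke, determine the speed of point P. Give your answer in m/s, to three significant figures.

ω = 155.5 rad/s.  Crank-pin speed |V_A| = rω = 2.9704 m/s, perpendicular to OA.
Rod angle: sinφ = −(r/L) sinθ ⇒ φ = -11.906°; ω_rod = −rω cosθ/√(L²−r²sin²θ) = +18.627 rad/s.
V_P = V_A + ω_rod × AP, with AP = 0.0435 m along the rod.
Components: V_Px = −rω sinθ − a·ω_rod·sinφ = -2.4156 m/s;  V_Py = rω cosθ + a·ω_rod·cosφ = -0.67437 m/s.
|V_P| = √(V_Px² + V_Py²) = 2.508 m/s.

2.51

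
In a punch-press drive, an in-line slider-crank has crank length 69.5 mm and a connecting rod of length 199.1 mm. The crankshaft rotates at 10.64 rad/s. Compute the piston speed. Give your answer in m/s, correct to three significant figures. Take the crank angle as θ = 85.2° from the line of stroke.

ω = 10.64 rad/s
For an in-line slider-crank, x = r cosθ + √(L² − r² sin²θ), so v = −rω sinθ·[1 + r cosθ/√(L² − r² sin²θ)].
With r = 0.0695 m, L = 0.1991 m, θ = 85.2°: √(L² − r² sin²θ) = 0.18667 m.
v = −0.0695·10.64·0.99649·[1 + 0.0695·0.08368/0.18667] = -0.75984 m/s.
|v| = 0.75984 m/s.

0.760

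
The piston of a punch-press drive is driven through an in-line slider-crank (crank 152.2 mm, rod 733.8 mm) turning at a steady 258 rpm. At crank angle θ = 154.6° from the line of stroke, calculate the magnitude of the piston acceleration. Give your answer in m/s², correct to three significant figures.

85.6

ω = 2π·258/60 = 27.02 rad/s
x(θ) = r cosθ + √(L² − r² sin²θ); with ω constant, a = ω²·d²x/dθ².
d²x/dθ² = −r cosθ − r²(cos2θ)/√u − r⁴ sin²2θ/(4u^{3/2}),  u = L² − r² sin²θ = 0.5342 m².
Substituting r = 0.1522 m, L = 0.7338 m, θ = 154.6°: d²x/dθ² = +0.11725 m.
a = ω²·d²x/dθ² = (27.02)²·(+0.11725) = +85.587 m/s²;  |a| = 85.587 m/s².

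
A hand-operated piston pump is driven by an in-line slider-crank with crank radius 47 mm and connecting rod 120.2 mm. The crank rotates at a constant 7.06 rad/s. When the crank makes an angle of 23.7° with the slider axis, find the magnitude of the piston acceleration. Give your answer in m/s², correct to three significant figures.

2.79

ω = 7.06 rad/s
x(θ) = r cosθ + √(L² − r² sin²θ); with ω constant, a = ω²·d²x/dθ².
d²x/dθ² = −r cosθ − r²(cos2θ)/√u − r⁴ sin²2θ/(4u^{3/2}),  u = L² − r² sin²θ = 0.0140911 m².
Substituting r = 0.047 m, L = 0.1202 m, θ = 23.7°: d²x/dθ² = -0.056027 m.
a = ω²·d²x/dθ² = (7.06)²·(-0.056027) = -2.7926 m/s²;  |a| = 2.7926 m/s².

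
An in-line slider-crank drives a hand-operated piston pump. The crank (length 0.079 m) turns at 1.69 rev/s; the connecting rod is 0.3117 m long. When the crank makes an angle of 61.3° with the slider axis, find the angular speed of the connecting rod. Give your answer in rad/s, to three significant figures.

ω = 10.62 rad/s (converted from 1.69 rev/s).
The rod makes angle φ with the slider axis where L sinφ = r sinθ; differentiating, L cosφ·φ̇ = r ω cosθ.
L cosφ = √(L² − r² sin²θ) = 0.3039 m.
|ω_rod| = r ω |cosθ| / √(L² − r² sin²θ) = 0.079·10.62·0.48022/0.3039 = 1.3256 rad/s.

1.33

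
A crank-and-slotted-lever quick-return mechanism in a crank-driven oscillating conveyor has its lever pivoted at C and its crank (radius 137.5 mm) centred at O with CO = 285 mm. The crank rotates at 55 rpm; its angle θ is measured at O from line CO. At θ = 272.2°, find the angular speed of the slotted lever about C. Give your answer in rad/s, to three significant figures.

1.14

ω = 5.76 rad/s (from 55 rpm).
Crank pin A relative to C: A = (d + r cosθ, r sinθ); lever angle φ = atan2(r sinθ, d + r cosθ).
Differentiating tanφ: φ̇ = rω(d cosθ + r)/(d² + r² + 2dr cosθ).
d² + r² + 2dr cosθ = |CA|² = 0.10314 m²;  d cosθ + r = +0.14844 m.
|ω_lever| = |0.1375·5.76·+0.14844| / 0.10314 = 1.1398 rad/s.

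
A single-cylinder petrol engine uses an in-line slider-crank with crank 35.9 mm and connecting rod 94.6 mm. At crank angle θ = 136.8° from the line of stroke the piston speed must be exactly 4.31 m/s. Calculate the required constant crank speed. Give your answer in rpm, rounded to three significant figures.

For an in-line slider-crank, |v_piston| = rω|sinθ|·[1 + r cosθ/√(L² − r² sin²θ)].
With r = 0.0359 m, L = 0.0946 m, θ = 136.8°: the bracketed kinematic factor |dx/dθ| = 0.017535 m.
ω = v/|dx/dθ| = 4.31/0.017535 = 245.79 rad/s.
N = 60ω/(2π) = 2347.1 rpm.

2350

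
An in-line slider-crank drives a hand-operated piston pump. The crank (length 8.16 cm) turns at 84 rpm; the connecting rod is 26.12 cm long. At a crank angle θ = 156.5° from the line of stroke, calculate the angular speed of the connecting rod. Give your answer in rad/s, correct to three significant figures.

2.54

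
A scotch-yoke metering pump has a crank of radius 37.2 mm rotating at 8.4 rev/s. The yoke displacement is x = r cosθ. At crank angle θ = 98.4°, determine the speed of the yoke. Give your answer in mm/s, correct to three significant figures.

ω = 52.78 rad/s (from 8.4 rev/s).
x = r cosθ ⇒ ẋ = −rω sinθ.
|v| = rω|sinθ| = 0.0372·52.78·|sin 98.4°| = 1.9423 m/s = 1942.3 mm/s.

1940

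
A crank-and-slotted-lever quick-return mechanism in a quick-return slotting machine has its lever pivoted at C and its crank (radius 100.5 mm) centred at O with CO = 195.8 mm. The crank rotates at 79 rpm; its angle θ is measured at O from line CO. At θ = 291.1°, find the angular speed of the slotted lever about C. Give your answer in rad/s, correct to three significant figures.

ω = 8.273 rad/s (from 79 rpm).
Crank pin A relative to C: A = (d + r cosθ, r sinθ); lever angle φ = atan2(r sinθ, d + r cosθ).
Differentiating tanφ: φ̇ = rω(d cosθ + r)/(d² + r² + 2dr cosθ).
d² + r² + 2dr cosθ = |CA|² = 0.0626059 m²;  d cosθ + r = +0.17099 m.
|ω_lever| = |0.1005·8.273·+0.17099| / 0.0626059 = 2.2708 rad/s.

2.27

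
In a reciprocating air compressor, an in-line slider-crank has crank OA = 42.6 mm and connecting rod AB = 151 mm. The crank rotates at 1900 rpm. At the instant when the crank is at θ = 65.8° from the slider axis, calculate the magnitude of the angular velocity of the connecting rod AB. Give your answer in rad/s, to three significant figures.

23.8

ω = 199 rad/s (converted from 1900 rpm).
The rod makes angle φ with the slider axis where L sinφ = r sinθ; differentiating, L cosφ·φ̇ = r ω cosθ.
L cosφ = √(L² − r² sin²θ) = 0.14591 m.
|ω_rod| = r ω |cosθ| / √(L² − r² sin²θ) = 0.0426·199·0.40992/0.14591 = 23.812 rad/s.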